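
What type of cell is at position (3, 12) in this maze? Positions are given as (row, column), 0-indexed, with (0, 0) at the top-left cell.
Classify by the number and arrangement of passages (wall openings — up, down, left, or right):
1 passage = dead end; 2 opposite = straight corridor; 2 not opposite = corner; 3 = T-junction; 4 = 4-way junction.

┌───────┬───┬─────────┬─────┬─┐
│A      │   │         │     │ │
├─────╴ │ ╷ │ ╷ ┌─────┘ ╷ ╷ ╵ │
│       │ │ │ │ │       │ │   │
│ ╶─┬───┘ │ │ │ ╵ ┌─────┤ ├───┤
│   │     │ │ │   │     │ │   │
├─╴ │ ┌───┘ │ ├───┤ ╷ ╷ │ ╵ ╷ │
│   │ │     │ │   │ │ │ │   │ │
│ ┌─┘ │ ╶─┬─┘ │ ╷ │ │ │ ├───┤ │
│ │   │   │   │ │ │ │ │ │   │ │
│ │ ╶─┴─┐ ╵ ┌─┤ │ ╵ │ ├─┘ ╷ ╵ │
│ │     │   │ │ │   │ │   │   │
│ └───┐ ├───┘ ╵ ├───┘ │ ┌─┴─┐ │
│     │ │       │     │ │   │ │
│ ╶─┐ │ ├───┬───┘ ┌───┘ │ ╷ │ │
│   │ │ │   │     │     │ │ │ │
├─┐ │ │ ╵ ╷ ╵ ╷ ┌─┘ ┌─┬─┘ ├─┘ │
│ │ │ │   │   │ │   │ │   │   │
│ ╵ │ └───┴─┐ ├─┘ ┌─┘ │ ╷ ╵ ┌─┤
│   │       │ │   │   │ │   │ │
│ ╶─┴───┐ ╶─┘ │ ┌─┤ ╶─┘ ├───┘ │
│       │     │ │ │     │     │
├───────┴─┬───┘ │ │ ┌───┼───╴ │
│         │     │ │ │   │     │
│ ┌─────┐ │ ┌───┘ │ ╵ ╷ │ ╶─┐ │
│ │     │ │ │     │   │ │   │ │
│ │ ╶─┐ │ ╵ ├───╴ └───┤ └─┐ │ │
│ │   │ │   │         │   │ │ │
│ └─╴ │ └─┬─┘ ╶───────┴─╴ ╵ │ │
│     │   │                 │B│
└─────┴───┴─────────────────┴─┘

Checking cell at (3, 12):
Number of passages: 2
Cell type: corner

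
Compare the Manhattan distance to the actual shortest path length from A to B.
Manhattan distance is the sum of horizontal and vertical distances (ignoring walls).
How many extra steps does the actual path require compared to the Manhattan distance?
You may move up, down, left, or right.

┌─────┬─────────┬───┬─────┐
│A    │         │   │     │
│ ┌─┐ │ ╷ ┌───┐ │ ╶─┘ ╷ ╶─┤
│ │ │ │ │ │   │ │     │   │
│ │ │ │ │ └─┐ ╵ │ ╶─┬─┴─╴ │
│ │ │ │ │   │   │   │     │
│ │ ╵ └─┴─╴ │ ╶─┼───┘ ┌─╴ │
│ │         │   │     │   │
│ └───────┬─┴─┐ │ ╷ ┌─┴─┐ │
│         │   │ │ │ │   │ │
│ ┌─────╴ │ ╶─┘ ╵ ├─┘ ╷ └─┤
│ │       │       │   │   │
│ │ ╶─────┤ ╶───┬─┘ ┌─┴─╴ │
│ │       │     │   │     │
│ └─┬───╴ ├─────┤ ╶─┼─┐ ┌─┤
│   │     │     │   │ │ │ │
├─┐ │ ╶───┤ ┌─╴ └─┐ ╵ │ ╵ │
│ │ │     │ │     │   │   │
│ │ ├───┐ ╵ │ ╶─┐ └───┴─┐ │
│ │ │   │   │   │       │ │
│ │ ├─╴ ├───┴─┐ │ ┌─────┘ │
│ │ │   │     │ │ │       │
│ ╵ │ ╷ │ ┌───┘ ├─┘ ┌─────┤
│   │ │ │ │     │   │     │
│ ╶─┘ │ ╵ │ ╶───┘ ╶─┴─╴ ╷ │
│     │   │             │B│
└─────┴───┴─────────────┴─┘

Manhattan distance: |12 - 0| + |12 - 0| = 24
Actual path length: 46
Extra steps: 46 - 24 = 22

Solution:

┌─────┬─────────┬───┬─────┐
│A    │         │   │     │
│ ┌─┐ │ ╷ ┌───┐ │ ╶─┘ ╷ ╶─┤
│↓│ │ │ │ │   │ │     │   │
│ │ │ │ │ └─┐ ╵ │ ╶─┬─┴─╴ │
│↓│ │ │ │   │   │   │     │
│ │ ╵ └─┴─╴ │ ╶─┼───┘ ┌─╴ │
│↓│         │   │     │   │
│ └───────┬─┴─┐ │ ╷ ┌─┴─┐ │
│↳ → → → ↓│   │ │ │ │   │ │
│ ┌─────╴ │ ╶─┘ ╵ ├─┘ ╷ └─┤
│ │↓ ← ← ↲│       │   │   │
│ │ ╶─────┤ ╶───┬─┘ ┌─┴─╴ │
│ │↳ → → ↓│     │   │     │
│ └─┬───╴ ├─────┤ ╶─┼─┐ ┌─┤
│   │↓ ← ↲│↱ → ↓│   │ │ │ │
├─┐ │ ╶───┤ ┌─╴ └─┐ ╵ │ ╵ │
│ │ │↳ → ↓│↑│↓ ↲  │   │   │
│ │ ├───┐ ╵ │ ╶─┐ └───┴─┐ │
│ │ │   │↳ ↑│↳ ↓│       │ │
│ │ ├─╴ ├───┴─┐ │ ┌─────┘ │
│ │ │   │     │↓│ │       │
│ ╵ │ ╷ │ ┌───┘ ├─┘ ┌─────┤
│   │ │ │ │↓ ← ↲│   │  ↱ ↓│
│ ╶─┘ │ ╵ │ ╶───┘ ╶─┴─╴ ╷ │
│     │   │↳ → → → → → ↑│B│
└─────┴───┴─────────────┴─┘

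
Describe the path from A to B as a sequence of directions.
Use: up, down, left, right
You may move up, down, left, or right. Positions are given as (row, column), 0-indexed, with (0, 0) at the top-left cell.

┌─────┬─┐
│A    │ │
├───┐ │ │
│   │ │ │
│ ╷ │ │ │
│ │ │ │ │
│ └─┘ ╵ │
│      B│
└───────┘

Finding the path and converting it to directions:
Path through cells: (0,0) → (0,1) → (0,2) → (1,2) → (2,2) → (3,2) → (3,3)
Directions: right, right, down, down, down, right

Solution:

┌─────┬─┐
│A → ↓│ │
├───┐ │ │
│   │↓│ │
│ ╷ │ │ │
│ │ │↓│ │
│ └─┘ ╵ │
│    ↳ B│
└───────┘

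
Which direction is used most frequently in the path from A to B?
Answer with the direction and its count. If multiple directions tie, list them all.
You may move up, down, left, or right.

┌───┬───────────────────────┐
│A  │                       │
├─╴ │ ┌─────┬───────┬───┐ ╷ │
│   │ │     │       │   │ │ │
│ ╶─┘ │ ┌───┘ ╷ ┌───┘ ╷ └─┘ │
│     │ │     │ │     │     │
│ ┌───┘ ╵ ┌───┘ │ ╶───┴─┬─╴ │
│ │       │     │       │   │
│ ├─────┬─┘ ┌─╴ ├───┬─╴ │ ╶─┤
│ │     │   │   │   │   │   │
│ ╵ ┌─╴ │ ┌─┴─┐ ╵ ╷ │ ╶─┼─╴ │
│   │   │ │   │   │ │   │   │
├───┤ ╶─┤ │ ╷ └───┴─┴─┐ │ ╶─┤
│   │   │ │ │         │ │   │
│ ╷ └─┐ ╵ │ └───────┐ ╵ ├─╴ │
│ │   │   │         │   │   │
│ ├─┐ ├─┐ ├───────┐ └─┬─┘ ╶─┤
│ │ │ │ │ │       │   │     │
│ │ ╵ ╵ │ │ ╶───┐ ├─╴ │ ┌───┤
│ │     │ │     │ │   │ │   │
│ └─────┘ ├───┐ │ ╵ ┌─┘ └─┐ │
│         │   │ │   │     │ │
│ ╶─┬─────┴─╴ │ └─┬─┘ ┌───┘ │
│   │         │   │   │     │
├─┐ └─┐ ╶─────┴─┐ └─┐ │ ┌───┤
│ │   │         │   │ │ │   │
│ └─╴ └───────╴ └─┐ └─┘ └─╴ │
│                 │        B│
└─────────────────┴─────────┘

Directions: right, down, left, down, right, right, up, up, right, right, right, right, right, right, right, right, right, right, right, down, down, left, left, up, left, down, left, left, down, right, right, right, down, left, down, right, down, down, left, up, left, left, left, left, up, left, down, down, right, right, right, right, down, right, down, left, down, left, up, up, left, left, left, down, right, right, down, down, right, down, right, down, right, right, right, right
Counts: {'right': 31, 'down': 20, 'left': 18, 'up': 7}
Most common: right (31 times)

Solution:

┌───┬───────────────────────┐
│A ↓│↱ → → → → → → → → → → ↓│
├─╴ │ ┌─────┬───────┬───┐ ╷ │
│↓ ↲│↑│     │       │↓ ↰│ │↓│
│ ╶─┘ │ ┌───┘ ╷ ┌───┘ ╷ └─┘ │
│↳ → ↑│ │     │ │↓ ← ↲│↑ ← ↲│
│ ┌───┘ ╵ ┌───┘ │ ╶───┴─┬─╴ │
│ │       │     │↳ → → ↓│   │
│ ├─────┬─┘ ┌─╴ ├───┬─╴ │ ╶─┤
│ │     │   │   │   │↓ ↲│   │
│ ╵ ┌─╴ │ ┌─┴─┐ ╵ ╷ │ ╶─┼─╴ │
│   │   │ │↓ ↰│   │ │↳ ↓│   │
├───┤ ╶─┤ │ ╷ └───┴─┴─┐ │ ╶─┤
│   │   │ │↓│↑ ← ← ← ↰│↓│   │
│ ╷ └─┐ ╵ │ └───────┐ ╵ ├─╴ │
│ │   │   │↳ → → → ↓│↑ ↲│   │
│ ├─┐ ├─┐ ├───────┐ └─┬─┘ ╶─┤
│ │ │ │ │ │↓ ← ← ↰│↳ ↓│     │
│ │ ╵ ╵ │ │ ╶───┐ ├─╴ │ ┌───┤
│ │     │ │↳ → ↓│↑│↓ ↲│ │   │
│ └─────┘ ├───┐ │ ╵ ┌─┘ └─┐ │
│         │   │↓│↑ ↲│     │ │
│ ╶─┬─────┴─╴ │ └─┬─┘ ┌───┘ │
│   │         │↳ ↓│   │     │
├─┐ └─┐ ╶─────┴─┐ └─┐ │ ┌───┤
│ │   │         │↳ ↓│ │ │   │
│ └─╴ └───────╴ └─┐ └─┘ └─╴ │
│                 │↳ → → → B│
└─────────────────┴─────────┘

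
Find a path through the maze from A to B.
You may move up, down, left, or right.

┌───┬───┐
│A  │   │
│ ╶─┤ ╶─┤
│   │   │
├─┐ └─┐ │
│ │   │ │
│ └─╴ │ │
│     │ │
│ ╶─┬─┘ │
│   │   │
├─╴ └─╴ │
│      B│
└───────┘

Finding the shortest path through the maze:
Path length: 12 steps
Directions: down → right → down → right → down → left → left → down → right → down → right → right

Solution:

┌───┬───┐
│A  │   │
│ ╶─┤ ╶─┤
│↳ ↓│   │
├─┐ └─┐ │
│ │↳ ↓│ │
│ └─╴ │ │
│↓ ← ↲│ │
│ ╶─┬─┘ │
│↳ ↓│   │
├─╴ └─╴ │
│  ↳ → B│
└───────┘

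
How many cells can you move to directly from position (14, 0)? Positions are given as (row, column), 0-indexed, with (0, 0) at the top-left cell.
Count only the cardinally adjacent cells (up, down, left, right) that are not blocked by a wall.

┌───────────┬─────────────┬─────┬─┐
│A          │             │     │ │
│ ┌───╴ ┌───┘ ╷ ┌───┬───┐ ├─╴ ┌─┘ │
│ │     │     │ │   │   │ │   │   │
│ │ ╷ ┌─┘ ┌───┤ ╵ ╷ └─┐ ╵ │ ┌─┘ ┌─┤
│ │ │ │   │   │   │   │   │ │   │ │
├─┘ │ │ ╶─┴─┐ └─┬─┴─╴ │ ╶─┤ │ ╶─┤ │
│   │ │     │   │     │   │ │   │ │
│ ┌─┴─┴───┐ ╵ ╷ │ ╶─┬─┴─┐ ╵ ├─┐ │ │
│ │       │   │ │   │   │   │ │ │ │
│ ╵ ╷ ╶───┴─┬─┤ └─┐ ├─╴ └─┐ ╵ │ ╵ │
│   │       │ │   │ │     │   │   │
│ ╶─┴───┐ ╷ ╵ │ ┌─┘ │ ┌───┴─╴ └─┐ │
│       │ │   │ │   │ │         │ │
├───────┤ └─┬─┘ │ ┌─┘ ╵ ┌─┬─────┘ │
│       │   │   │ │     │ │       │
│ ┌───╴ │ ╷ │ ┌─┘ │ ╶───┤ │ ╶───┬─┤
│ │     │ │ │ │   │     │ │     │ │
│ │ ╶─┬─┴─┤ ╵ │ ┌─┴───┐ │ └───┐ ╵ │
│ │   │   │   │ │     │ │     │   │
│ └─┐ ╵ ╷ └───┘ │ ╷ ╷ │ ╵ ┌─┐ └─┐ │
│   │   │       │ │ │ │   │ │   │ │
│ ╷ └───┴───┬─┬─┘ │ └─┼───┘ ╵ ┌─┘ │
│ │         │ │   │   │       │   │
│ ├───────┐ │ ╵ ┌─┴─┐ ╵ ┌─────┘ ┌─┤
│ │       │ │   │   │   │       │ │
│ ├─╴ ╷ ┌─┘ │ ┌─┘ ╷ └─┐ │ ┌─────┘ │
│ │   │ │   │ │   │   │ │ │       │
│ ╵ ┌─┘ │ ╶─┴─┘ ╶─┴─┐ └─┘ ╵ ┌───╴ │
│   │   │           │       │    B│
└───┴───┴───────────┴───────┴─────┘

Checking passable neighbors of (14, 0):
Neighbors: (13, 0), (14, 1)
Count: 2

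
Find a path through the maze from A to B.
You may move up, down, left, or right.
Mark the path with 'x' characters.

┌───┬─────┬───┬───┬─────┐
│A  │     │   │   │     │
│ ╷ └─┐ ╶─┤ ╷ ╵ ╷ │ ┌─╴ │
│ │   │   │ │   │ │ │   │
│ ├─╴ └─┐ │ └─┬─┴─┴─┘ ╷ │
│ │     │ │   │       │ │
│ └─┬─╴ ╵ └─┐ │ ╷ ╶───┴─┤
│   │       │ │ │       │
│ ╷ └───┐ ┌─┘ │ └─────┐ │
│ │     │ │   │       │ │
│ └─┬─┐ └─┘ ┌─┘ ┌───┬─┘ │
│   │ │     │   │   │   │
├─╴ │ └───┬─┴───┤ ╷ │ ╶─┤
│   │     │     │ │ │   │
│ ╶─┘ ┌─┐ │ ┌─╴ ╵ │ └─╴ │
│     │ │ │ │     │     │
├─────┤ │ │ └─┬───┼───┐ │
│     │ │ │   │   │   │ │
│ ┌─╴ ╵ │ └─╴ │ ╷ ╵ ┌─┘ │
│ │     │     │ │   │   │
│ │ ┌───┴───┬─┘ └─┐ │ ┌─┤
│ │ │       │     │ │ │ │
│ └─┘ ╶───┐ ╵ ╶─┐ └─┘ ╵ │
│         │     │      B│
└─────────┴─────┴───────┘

Finding the shortest path through the maze:
Path length: 40 steps
Directions: down → down → down → down → down → right → down → left → down → right → right → up → right → right → down → down → down → right → right → up → left → up → up → right → right → down → right → up → up → right → down → down → right → right → down → down → left → down → down → right

Solution:

┌───┬─────┬───┬───┬─────┐
│A  │     │   │   │     │
│ ╷ └─┐ ╶─┤ ╷ ╵ ╷ │ ┌─╴ │
│x│   │   │ │   │ │ │   │
│ ├─╴ └─┐ │ └─┬─┴─┴─┘ ╷ │
│x│     │ │   │       │ │
│ └─┬─╴ ╵ └─┐ │ ╷ ╶───┴─┤
│x  │       │ │ │       │
│ ╷ └───┐ ┌─┘ │ └─────┐ │
│x│     │ │   │       │ │
│ └─┬─┐ └─┘ ┌─┘ ┌───┬─┘ │
│x x│ │     │   │x x│   │
├─╴ │ └───┬─┴───┤ ╷ │ ╶─┤
│x x│x x x│x x x│x│x│   │
│ ╶─┘ ┌─┐ │ ┌─╴ ╵ │ └─╴ │
│x x x│ │x│x│  x x│x x x│
├─────┤ │ │ └─┬───┼───┐ │
│     │ │x│x x│   │   │x│
│ ┌─╴ ╵ │ └─╴ │ ╷ ╵ ┌─┘ │
│ │     │x x x│ │   │x x│
│ │ ┌───┴───┬─┘ └─┐ │ ┌─┤
│ │ │       │     │ │x│ │
│ └─┘ ╶───┐ ╵ ╶─┐ └─┘ ╵ │
│         │     │    x B│
└─────────┴─────┴───────┘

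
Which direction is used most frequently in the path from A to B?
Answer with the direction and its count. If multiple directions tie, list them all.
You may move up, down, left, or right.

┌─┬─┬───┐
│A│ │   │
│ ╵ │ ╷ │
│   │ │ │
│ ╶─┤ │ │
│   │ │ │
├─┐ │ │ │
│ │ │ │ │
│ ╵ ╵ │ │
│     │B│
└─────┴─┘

Directions: down, down, right, down, down, right, up, up, up, up, right, down, down, down, down
Counts: {'down': 8, 'right': 3, 'up': 4}
Most common: down (8 times)

Solution:

┌─┬─┬───┐
│A│ │↱ ↓│
│ ╵ │ ╷ │
│↓  │↑│↓│
│ ╶─┤ │ │
│↳ ↓│↑│↓│
├─┐ │ │ │
│ │↓│↑│↓│
│ ╵ ╵ │ │
│  ↳ ↑│B│
└─────┴─┘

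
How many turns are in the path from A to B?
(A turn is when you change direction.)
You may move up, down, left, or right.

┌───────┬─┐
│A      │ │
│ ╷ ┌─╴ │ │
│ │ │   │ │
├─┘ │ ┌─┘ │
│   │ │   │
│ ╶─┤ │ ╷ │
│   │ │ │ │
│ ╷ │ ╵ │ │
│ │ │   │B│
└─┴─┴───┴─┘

Directions: right, right, right, down, left, down, down, down, right, up, up, right, down, down
Number of turns: 7

Solution:

┌───────┬─┐
│A → → ↓│ │
│ ╷ ┌─╴ │ │
│ │ │↓ ↲│ │
├─┘ │ ┌─┘ │
│   │↓│↱ ↓│
│ ╶─┤ │ ╷ │
│   │↓│↑│↓│
│ ╷ │ ╵ │ │
│ │ │↳ ↑│B│
└─┴─┴───┴─┘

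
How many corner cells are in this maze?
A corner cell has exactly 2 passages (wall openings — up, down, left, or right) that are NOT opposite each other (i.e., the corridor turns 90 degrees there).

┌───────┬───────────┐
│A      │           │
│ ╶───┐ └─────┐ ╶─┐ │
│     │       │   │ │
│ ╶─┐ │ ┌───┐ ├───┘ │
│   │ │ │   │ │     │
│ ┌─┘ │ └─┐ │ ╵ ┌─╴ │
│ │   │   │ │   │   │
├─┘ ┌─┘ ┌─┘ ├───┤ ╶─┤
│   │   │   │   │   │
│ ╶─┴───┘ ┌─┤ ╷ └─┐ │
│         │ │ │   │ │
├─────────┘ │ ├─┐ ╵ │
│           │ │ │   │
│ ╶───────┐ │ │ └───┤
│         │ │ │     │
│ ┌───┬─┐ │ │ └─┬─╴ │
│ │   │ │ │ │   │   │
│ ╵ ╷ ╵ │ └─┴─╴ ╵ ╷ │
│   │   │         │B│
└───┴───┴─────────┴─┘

Counting corner cells (2 non-opposite passages):
Total corners: 44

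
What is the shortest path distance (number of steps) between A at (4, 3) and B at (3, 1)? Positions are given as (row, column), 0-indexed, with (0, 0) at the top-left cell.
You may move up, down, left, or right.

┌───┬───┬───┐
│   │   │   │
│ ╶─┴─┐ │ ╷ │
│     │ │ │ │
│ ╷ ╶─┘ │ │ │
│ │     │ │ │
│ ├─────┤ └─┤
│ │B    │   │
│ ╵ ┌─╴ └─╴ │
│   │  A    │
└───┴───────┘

Finding path from (4, 3) to (3, 1):
Path: (4,3) → (3,3) → (3,2) → (3,1)
Distance: 3 steps

Solution:

┌───┬───┬───┐
│   │   │   │
│ ╶─┴─┐ │ ╷ │
│     │ │ │ │
│ ╷ ╶─┘ │ │ │
│ │     │ │ │
│ ├─────┤ └─┤
│ │B ← ↰│   │
│ ╵ ┌─╴ └─╴ │
│   │  A    │
└───┴───────┘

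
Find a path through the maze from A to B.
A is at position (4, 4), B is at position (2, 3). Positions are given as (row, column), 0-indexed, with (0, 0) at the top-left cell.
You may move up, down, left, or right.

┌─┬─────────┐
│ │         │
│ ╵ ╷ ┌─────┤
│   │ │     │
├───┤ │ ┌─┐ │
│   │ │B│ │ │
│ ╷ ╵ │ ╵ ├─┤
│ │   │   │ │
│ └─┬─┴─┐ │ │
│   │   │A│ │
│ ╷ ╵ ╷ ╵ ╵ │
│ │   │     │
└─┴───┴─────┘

Finding the shortest path from (4, 4) to (2, 3):
Path length: 3 steps
Directions: up → left → up

Solution:

┌─┬─────────┐
│ │         │
│ ╵ ╷ ┌─────┤
│   │ │     │
├───┤ │ ┌─┐ │
│   │ │B│ │ │
│ ╷ ╵ │ ╵ ├─┤
│ │   │↑ ↰│ │
│ └─┬─┴─┐ │ │
│   │   │A│ │
│ ╷ ╵ ╷ ╵ ╵ │
│ │   │     │
└─┴───┴─────┘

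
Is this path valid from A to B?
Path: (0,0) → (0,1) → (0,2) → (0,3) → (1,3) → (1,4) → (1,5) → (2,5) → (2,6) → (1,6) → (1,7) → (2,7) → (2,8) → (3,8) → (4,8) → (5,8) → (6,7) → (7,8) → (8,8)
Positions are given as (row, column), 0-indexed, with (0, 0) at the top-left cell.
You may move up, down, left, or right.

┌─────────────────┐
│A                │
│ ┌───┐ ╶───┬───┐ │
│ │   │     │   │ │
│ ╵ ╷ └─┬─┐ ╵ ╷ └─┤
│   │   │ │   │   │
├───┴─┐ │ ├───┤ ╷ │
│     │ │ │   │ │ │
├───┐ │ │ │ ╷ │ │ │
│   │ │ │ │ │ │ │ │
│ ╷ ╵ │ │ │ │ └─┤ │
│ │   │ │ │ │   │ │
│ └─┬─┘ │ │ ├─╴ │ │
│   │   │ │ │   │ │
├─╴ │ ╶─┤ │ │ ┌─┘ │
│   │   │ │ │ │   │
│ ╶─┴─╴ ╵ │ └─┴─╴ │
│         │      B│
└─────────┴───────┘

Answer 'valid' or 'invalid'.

Checking path validity:
Result: Invalid move at step 16: cannot move from (5, 8) to (6, 7).

invalid

Correct solution:

┌─────────────────┐
│A → → ↓          │
│ ┌───┐ ╶───┬───┐ │
│ │   │↳ → ↓│↱ ↓│ │
│ ╵ ╷ └─┬─┐ ╵ ╷ └─┤
│   │   │ │↳ ↑│↳ ↓│
├───┴─┐ │ ├───┤ ╷ │
│     │ │ │   │ │↓│
├───┐ │ │ │ ╷ │ │ │
│   │ │ │ │ │ │ │↓│
│ ╷ ╵ │ │ │ │ └─┤ │
│ │   │ │ │ │   │↓│
│ └─┬─┘ │ │ ├─╴ │ │
│   │   │ │ │   │↓│
├─╴ │ ╶─┤ │ │ ┌─┘ │
│   │   │ │ │ │  ↓│
│ ╶─┴─╴ ╵ │ └─┴─╴ │
│         │      B│
└─────────┴───────┘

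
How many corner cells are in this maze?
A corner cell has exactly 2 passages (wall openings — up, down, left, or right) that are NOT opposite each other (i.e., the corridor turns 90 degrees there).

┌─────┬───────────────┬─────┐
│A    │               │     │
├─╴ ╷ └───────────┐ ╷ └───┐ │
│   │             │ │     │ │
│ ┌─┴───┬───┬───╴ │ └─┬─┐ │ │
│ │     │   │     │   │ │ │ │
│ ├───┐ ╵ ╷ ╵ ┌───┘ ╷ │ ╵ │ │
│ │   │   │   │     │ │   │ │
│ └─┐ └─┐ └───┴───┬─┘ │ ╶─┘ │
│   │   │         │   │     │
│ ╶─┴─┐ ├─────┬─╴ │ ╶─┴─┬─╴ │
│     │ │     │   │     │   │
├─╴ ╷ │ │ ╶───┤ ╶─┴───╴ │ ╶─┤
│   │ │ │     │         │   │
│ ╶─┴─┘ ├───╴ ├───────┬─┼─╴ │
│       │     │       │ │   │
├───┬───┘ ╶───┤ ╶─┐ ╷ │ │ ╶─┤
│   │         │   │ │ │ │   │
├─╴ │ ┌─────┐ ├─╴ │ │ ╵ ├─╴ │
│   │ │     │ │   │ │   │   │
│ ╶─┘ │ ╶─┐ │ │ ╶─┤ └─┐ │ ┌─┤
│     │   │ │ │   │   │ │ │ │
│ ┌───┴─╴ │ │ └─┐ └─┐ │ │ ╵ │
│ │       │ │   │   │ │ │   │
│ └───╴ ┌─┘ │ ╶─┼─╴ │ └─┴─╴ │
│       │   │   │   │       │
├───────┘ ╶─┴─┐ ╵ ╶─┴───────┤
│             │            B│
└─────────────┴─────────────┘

Counting corner cells (2 non-opposite passages):
Total corners: 91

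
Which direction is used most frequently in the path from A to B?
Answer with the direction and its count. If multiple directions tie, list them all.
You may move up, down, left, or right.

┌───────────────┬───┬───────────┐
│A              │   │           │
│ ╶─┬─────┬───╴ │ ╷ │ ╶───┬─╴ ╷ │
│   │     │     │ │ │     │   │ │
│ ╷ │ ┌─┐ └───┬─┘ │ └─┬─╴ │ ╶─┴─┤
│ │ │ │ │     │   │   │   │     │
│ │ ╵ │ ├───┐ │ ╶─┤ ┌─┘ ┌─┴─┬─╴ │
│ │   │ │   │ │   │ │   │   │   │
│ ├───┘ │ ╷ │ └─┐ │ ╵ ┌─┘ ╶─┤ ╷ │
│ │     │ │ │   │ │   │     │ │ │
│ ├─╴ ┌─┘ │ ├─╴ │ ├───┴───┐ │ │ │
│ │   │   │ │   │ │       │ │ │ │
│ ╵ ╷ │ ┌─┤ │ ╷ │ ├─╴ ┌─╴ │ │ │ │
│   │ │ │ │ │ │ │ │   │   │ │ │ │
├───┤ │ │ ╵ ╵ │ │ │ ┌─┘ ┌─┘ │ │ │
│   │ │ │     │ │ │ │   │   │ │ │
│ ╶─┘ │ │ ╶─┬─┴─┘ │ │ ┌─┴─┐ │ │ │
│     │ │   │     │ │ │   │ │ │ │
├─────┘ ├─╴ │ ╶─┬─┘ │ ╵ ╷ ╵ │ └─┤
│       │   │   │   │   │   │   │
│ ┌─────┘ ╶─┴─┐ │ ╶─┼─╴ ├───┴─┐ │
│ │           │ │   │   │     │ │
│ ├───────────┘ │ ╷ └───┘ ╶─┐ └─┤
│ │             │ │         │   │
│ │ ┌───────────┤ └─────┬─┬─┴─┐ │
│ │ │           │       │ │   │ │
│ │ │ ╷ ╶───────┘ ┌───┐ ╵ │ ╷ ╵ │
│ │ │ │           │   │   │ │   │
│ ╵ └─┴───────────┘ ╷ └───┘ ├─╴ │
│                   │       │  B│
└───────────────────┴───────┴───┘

Directions: down, right, down, down, right, up, up, right, right, down, right, right, down, down, right, down, left, down, down, left, up, up, up, up, left, down, down, left, down, down, down, down, left, left, left, down, down, down, down, down, right, right, right, right, right, right, right, right, right, up, right, down, right, right, right, up, up, right, down, right, down
Counts: {'down': 23, 'right': 22, 'up': 9, 'left': 7}
Most common: down (23 times)

Solution:

┌───────────────┬───┬───────────┐
│A              │   │           │
│ ╶─┬─────┬───╴ │ ╷ │ ╶───┬─╴ ╷ │
│↳ ↓│↱ → ↓│     │ │ │     │   │ │
│ ╷ │ ┌─┐ └───┬─┘ │ └─┬─╴ │ ╶─┴─┤
│ │↓│↑│ │↳ → ↓│   │   │   │     │
│ │ ╵ │ ├───┐ │ ╶─┤ ┌─┘ ┌─┴─┬─╴ │
│ │↳ ↑│ │↓ ↰│↓│   │ │   │   │   │
│ ├───┘ │ ╷ │ └─┐ │ ╵ ┌─┘ ╶─┤ ╷ │
│ │     │↓│↑│↳ ↓│ │   │     │ │ │
│ ├─╴ ┌─┘ │ ├─╴ │ ├───┴───┐ │ │ │
│ │   │↓ ↲│↑│↓ ↲│ │       │ │ │ │
│ ╵ ╷ │ ┌─┤ │ ╷ │ ├─╴ ┌─╴ │ │ │ │
│   │ │↓│ │↑│↓│ │ │   │   │ │ │ │
├───┤ │ │ ╵ ╵ │ │ │ ┌─┘ ┌─┘ │ │ │
│   │ │↓│  ↑ ↲│ │ │ │   │   │ │ │
│ ╶─┘ │ │ ╶─┬─┴─┘ │ │ ┌─┴─┐ │ │ │
│     │↓│   │     │ │ │   │ │ │ │
├─────┘ ├─╴ │ ╶─┬─┘ │ ╵ ╷ ╵ │ └─┤
│↓ ← ← ↲│   │   │   │   │   │   │
│ ┌─────┘ ╶─┴─┐ │ ╶─┼─╴ ├───┴─┐ │
│↓│           │ │   │   │     │ │
│ ├───────────┘ │ ╷ └───┘ ╶─┐ └─┤
│↓│             │ │         │   │
│ │ ┌───────────┤ └─────┬─┬─┴─┐ │
│↓│ │           │       │ │↱ ↓│ │
│ │ │ ╷ ╶───────┘ ┌───┐ ╵ │ ╷ ╵ │
│↓│ │ │           │↱ ↓│   │↑│↳ ↓│
│ ╵ └─┴───────────┘ ╷ └───┘ ├─╴ │
│↳ → → → → → → → → ↑│↳ → → ↑│  B│
└───────────────────┴───────┴───┘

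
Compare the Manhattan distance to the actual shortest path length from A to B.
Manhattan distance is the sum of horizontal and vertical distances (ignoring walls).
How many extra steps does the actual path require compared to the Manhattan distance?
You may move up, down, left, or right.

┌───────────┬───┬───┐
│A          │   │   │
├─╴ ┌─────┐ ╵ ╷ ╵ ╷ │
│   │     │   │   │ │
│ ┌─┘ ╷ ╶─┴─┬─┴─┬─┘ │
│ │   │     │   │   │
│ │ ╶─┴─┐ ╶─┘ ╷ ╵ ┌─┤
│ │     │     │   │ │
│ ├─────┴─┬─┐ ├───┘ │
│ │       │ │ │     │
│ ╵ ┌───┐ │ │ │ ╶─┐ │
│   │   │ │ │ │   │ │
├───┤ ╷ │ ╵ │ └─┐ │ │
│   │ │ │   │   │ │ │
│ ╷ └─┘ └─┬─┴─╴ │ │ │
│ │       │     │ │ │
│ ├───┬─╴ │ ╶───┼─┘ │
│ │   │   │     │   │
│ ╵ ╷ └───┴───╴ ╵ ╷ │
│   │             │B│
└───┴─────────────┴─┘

Manhattan distance: |9 - 0| + |9 - 0| = 18
Actual path length: 36
Extra steps: 36 - 18 = 18

Solution:

┌───────────┬───┬───┐
│A → → → → ↓│↱ ↓│↱ ↓│
├─╴ ┌─────┐ ╵ ╷ ╵ ╷ │
│   │     │↳ ↑│↳ ↑│↓│
│ ┌─┘ ╷ ╶─┴─┬─┴─┬─┘ │
│ │   │     │↓ ↰│↓ ↲│
│ │ ╶─┴─┐ ╶─┘ ╷ ╵ ┌─┤
│ │     │    ↓│↑ ↲│ │
│ ├─────┴─┬─┐ ├───┘ │
│ │       │ │↓│     │
│ ╵ ┌───┐ │ │ │ ╶─┐ │
│   │   │ │ │↓│   │ │
├───┤ ╷ │ ╵ │ └─┐ │ │
│   │ │ │   │↳ ↓│ │ │
│ ╷ └─┘ └─┬─┴─╴ │ │ │
│ │       │↓ ← ↲│ │ │
│ ├───┬─╴ │ ╶───┼─┘ │
│ │   │   │↳ → ↓│↱ ↓│
│ ╵ ╷ └───┴───╴ ╵ ╷ │
│   │          ↳ ↑│B│
└───┴─────────────┴─┘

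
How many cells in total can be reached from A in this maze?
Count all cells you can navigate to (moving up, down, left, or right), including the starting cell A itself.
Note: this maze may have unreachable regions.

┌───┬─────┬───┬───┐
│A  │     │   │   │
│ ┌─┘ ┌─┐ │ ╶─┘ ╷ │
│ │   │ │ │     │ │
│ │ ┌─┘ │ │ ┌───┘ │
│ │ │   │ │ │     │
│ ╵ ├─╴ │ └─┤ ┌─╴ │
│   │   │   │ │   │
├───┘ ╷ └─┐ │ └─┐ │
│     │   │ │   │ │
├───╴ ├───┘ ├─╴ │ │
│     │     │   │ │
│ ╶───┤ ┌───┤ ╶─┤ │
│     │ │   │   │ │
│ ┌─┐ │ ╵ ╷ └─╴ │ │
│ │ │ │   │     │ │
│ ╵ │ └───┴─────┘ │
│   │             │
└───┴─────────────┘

Using BFS/flood-fill to find all reachable cells from A:
Maze size: 9 × 9 = 81 total cells
All cells are reachable — the maze is fully connected.
Reachable cells: 81

Reachable region (· marks reachable cells):

┌───┬─────┬───┬───┐
│A ·│· · ·│· ·│· ·│
│ ┌─┘ ┌─┐ │ ╶─┘ ╷ │
│·│· ·│·│·│· · ·│·│
│ │ ┌─┘ │ │ ┌───┘ │
│·│·│· ·│·│·│· · ·│
│ ╵ ├─╴ │ └─┤ ┌─╴ │
│· ·│· ·│· ·│·│· ·│
├───┘ ╷ └─┐ │ └─┐ │
│· · ·│· ·│·│· ·│·│
├───╴ ├───┘ ├─╴ │ │
│· · ·│· · ·│· ·│·│
│ ╶───┤ ┌───┤ ╶─┤ │
│· · ·│·│· ·│· ·│·│
│ ┌─┐ │ ╵ ╷ └─╴ │ │
│·│·│·│· ·│· · ·│·│
│ ╵ │ └───┴─────┘ │
│· ·│· · · · · · ·│
└───┴─────────────┘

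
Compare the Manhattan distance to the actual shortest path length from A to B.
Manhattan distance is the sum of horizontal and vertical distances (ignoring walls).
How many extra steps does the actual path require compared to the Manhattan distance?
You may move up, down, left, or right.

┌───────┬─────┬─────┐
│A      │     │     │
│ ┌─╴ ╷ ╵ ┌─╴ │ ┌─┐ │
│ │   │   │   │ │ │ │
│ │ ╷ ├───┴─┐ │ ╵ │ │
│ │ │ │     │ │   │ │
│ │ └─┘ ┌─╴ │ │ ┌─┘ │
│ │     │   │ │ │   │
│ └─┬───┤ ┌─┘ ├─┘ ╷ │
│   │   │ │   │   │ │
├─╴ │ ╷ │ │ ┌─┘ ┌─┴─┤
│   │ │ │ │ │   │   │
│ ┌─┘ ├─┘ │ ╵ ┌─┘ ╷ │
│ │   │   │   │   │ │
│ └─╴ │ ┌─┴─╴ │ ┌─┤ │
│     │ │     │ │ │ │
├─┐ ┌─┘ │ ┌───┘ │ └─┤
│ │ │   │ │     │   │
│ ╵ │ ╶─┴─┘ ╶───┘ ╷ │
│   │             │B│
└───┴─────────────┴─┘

Manhattan distance: |9 - 0| + |9 - 0| = 18
Actual path length: 30
Extra steps: 30 - 18 = 12

Solution:

┌───────┬─────┬─────┐
│A → ↓  │     │     │
│ ┌─╴ ╷ ╵ ┌─╴ │ ┌─┐ │
│ │↓ ↲│   │   │ │ │ │
│ │ ╷ ├───┴─┐ │ ╵ │ │
│ │↓│ │↱ → ↓│ │   │ │
│ │ └─┘ ┌─╴ │ │ ┌─┘ │
│ │↳ → ↑│↓ ↲│ │ │   │
│ └─┬───┤ ┌─┘ ├─┘ ╷ │
│   │   │↓│   │   │ │
├─╴ │ ╷ │ │ ┌─┘ ┌─┴─┤
│   │ │ │↓│ │   │   │
│ ┌─┘ ├─┘ │ ╵ ┌─┘ ╷ │
│ │   │↓ ↲│   │   │ │
│ └─╴ │ ┌─┴─╴ │ ┌─┤ │
│     │↓│     │ │ │ │
├─┐ ┌─┘ │ ┌───┘ │ └─┤
│ │ │↓ ↲│ │     │↱ ↓│
│ ╵ │ ╶─┴─┘ ╶───┘ ╷ │
│   │↳ → → → → → ↑│B│
└───┴─────────────┴─┘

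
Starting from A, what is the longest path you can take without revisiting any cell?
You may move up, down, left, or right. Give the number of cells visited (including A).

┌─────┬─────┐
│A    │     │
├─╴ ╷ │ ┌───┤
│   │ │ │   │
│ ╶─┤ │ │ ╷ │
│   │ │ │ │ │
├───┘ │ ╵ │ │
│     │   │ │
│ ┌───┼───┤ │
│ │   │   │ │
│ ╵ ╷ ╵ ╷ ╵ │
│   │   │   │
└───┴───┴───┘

Finding longest simple path using DFS:
Start: (0, 0)
Longest path visits 32 cells
Path: A → right → right → down → down → down → left → left → down → down → right → up → right → down → right → up → right → down → right → up → up → up → up → left → down → down → left → up → up → up → right → right

Solution:

┌─────┬─────┐
│A → ↓│↱ → B│
├─╴ ╷ │ ┌───┤
│   │↓│↑│↓ ↰│
│ ╶─┤ │ │ ╷ │
│   │↓│↑│↓│↑│
├───┘ │ ╵ │ │
│↓ ← ↲│↑ ↲│↑│
│ ┌───┼───┤ │
│↓│↱ ↓│↱ ↓│↑│
│ ╵ ╷ ╵ ╷ ╵ │
│↳ ↑│↳ ↑│↳ ↑│
└───┴───┴───┘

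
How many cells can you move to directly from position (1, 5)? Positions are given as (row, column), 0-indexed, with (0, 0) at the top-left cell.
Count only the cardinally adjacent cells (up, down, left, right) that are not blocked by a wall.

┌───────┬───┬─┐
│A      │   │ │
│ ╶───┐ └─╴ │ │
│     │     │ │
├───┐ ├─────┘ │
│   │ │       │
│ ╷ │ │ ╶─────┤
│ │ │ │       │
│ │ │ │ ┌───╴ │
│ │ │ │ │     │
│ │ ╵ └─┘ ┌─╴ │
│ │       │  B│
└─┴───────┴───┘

Checking passable neighbors of (1, 5):
Neighbors: (0, 5), (1, 4)
Count: 2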